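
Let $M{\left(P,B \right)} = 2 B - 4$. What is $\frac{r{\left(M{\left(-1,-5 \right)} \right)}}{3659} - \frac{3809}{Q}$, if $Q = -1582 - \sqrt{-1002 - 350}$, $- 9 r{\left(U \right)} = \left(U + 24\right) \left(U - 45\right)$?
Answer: $\frac{33319046003}{13743621126} - \frac{49517 i \sqrt{2}}{1252038} \approx 2.4243 - 0.055931 i$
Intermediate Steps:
$M{\left(P,B \right)} = -4 + 2 B$
$r{\left(U \right)} = - \frac{\left(-45 + U\right) \left(24 + U\right)}{9}$ ($r{\left(U \right)} = - \frac{\left(U + 24\right) \left(U - 45\right)}{9} = - \frac{\left(24 + U\right) \left(-45 + U\right)}{9} = - \frac{\left(-45 + U\right) \left(24 + U\right)}{9}$)
$Q = -1582 - 26 i \sqrt{2}$ ($Q = -1582 - \sqrt{-1352} = -1582 - 26 i \sqrt{2} \approx -1582.0 - 36.77 i$)
$\frac{r{\left(M{\left(-1,-5 \right)} \right)}}{3659} - \frac{3809}{Q} = \frac{120 - \frac{\left(-4 + 2 \left(-5\right)\right)^{2}}{9} + \frac{7 \left(-4 + 2 \left(-5\right)\right)}{3}}{3659} - \frac{3809}{-1582 - 26 i \sqrt{2}} = \left(120 - \frac{\left(-4 - 10\right)^{2}}{9} + \frac{7 \left(-4 - 10\right)}{3}\right) \frac{1}{3659} - \frac{3809}{-1582 - 26 i \sqrt{2}} = \left(120 - \frac{\left(-14\right)^{2}}{9} + \frac{7}{3} \left(-14\right)\right) \frac{1}{3659} - \frac{3809}{-1582 - 26 i \sqrt{2}} = \left(120 - \frac{196}{9} - \frac{98}{3}\right) \frac{1}{3659} - \frac{3809}{-1582 - 26 i \sqrt{2}} = \frac{590}{9} \cdot \frac{1}{3659} - \frac{3809}{-1582 - 26 i \sqrt{2}} = \frac{590}{32931} - \frac{3809}{-1582 - 26 i \sqrt{2}}$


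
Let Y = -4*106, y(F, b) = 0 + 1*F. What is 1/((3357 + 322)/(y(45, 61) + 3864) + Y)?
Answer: -3909/1653737 ≈ -0.0023637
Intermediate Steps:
y(F, b) = F (y(F, b) = 0 + F = F)
Y = -424
1/((3357 + 322)/(y(45, 61) + 3864) + Y) = 1/((3357 + 322)/(45 + 3864) - 424) = 1/(3679/3909 - 424) = 1/(-1653737/3909) = -3909/1653737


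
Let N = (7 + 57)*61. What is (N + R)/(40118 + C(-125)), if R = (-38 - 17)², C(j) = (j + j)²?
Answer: 6929/102618 ≈ 0.067522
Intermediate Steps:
C(j) = 4*j² (C(j) = (2*j)² = 4*j²)
R = 3025 (R = (-55)² = 3025)
N = 3904 (N = 64*61 = 3904)
(N + R)/(40118 + C(-125)) = (3904 + 3025)/(40118 + 4*(-125)²) = 6929/(40118 + 4*15625) = 6929/(40118 + 62500) = 6929/102618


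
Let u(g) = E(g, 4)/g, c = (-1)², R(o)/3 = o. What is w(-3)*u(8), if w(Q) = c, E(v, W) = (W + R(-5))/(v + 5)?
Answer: -11/104 ≈ -0.10577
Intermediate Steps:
R(o) = 3*o
E(v, W) = (-15 + W)/(5 + v) (E(v, W) = (W + 3*(-5))/(v + 5) = (W - 15)/(5 + v) = (-15 + W)/(5 + v))
c = 1
w(Q) = 1
u(g) = -11/(g*(5 + g)) (u(g) = ((-15 + 4)/(5 + g))/g = (-11/(5 + g))/g = -11/(g*(5 + g)))
w(-3)*u(8) = 1*(-11/(8*(5 + 8))) = 1*(-11*⅛/13) = 1*(-11*⅛*1/13) = 1*(-11/104) = -11/104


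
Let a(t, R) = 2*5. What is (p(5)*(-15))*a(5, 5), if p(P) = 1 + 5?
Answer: -900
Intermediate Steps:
a(t, R) = 10
p(P) = 6
(p(5)*(-15))*a(5, 5) = (6*(-15))*10 = -90*10 = -900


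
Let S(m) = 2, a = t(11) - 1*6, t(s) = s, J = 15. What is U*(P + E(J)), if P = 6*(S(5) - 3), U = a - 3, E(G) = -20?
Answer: -52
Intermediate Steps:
a = 5 (a = 11 - 1*6 = 11 - 6 = 5)
U = 2 (U = 5 - 3 = 2)
P = -6 (P = 6*(2 - 3) = 6*(-1) = -6)
U*(P + E(J)) = 2*(-6 - 20) = 2*(-26) = -52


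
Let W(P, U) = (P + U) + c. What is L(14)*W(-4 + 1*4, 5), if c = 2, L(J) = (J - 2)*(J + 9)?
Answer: 1932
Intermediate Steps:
L(J) = (-2 + J)*(9 + J)
W(P, U) = 2 + P + U (W(P, U) = (P + U) + 2 = 2 + P + U)
L(14)*W(-4 + 1*4, 5) = (-18 + 14² + 7*14)*(2 + (-4 + 1*4) + 5) = (-18 + 196 + 98)*(2 + (-4 + 4) + 5) = 276*(2 + 0 + 5) = 276*7 = 1932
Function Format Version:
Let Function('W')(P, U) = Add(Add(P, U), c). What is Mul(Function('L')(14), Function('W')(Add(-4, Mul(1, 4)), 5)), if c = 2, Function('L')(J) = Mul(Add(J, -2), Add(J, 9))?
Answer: 1932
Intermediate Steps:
Function('L')(J) = Mul(Add(-2, J), Add(9, J))
Function('W')(P, U) = Add(2, P, U) (Function('W')(P, U) = Add(Add(P, U), 2) = Add(2, P, U))
Mul(Function('L')(14), Function('W')(Add(-4, Mul(1, 4)), 5)) = Mul(Add(-18, Pow(14, 2), Mul(7, 14)), Add(2, Add(-4, Mul(1, 4)), 5)) = Mul(Add(-18, 196, 98), Add(2, Add(-4, 4), 5)) = Mul(276, Add(2, 0, 5)) = Mul(276, 7) = 1932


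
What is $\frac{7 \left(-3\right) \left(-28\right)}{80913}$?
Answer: $\frac{28}{3853} \approx 0.0072671$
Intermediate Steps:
$\frac{7 \left(-3\right) \left(-28\right)}{80913} = \left(-21\right) \left(-28\right) \frac{1}{80913} = 588 \cdot \frac{1}{80913} = \frac{28}{3853}$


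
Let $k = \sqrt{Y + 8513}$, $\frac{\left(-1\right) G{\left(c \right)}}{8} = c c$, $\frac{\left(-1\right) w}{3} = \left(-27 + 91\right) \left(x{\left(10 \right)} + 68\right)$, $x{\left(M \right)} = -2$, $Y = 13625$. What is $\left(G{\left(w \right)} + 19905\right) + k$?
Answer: $-1284616767 + \sqrt{22138} \approx -1.2846 \cdot 10^{9}$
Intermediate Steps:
$w = -12672$ ($w = - 3 \left(-27 + 91\right) \left(-2 + 68\right) = - 3 \cdot 64 \cdot 66 = \left(-3\right) 4224 = -12672$)
$G{\left(c \right)} = - 8 c^{2}$ ($G{\left(c \right)} = - 8 c c = - 8 c^{2}$)
$k = \sqrt{22138}$ ($k = \sqrt{13625 + 8513} = \sqrt{22138} \approx 148.79$)
$\left(G{\left(w \right)} + 19905\right) + k = \left(- 8 \left(-12672\right)^{2} + 19905\right) + \sqrt{22138} = \left(\left(-8\right) 160579584 + 19905\right) + \sqrt{22138} = \left(-1284636672 + 19905\right) + \sqrt{22138} = -1284616767 + \sqrt{22138}$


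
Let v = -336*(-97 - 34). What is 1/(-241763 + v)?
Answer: -1/197747 ≈ -5.0570e-6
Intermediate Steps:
v = 44016 (v = -336*(-131) = 44016)
1/(-241763 + v) = 1/(-241763 + 44016) = 1/(-197747) = -1/197747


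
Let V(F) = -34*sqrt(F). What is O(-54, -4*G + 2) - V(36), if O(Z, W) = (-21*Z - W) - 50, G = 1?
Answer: 1290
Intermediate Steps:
O(Z, W) = -50 - W - 21*Z (O(Z, W) = (-W - 21*Z) - 50 = -50 - W - 21*Z)
O(-54, -4*G + 2) - V(36) = (-50 - (-4*1 + 2) - 21*(-54)) - (-34)*sqrt(36) = (-50 - (-4 + 2) + 1134) - (-34)*6 = (-50 - 1*(-2) + 1134) - 1*(-204) = (-50 + 2 + 1134) + 204 = 1086 + 204 = 1290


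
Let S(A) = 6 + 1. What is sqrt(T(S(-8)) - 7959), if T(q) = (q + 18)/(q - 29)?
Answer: I*sqrt(3852706)/22 ≈ 89.22*I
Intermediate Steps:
S(A) = 7
T(q) = (18 + q)/(-29 + q)
sqrt(T(S(-8)) - 7959) = sqrt((18 + 7)/(-29 + 7) - 7959) = sqrt(25/(-22) - 7959) = sqrt(-1/22*25 - 7959) = sqrt(-25/22 - 7959) = sqrt(-175123/22) = I*sqrt(3852706)/22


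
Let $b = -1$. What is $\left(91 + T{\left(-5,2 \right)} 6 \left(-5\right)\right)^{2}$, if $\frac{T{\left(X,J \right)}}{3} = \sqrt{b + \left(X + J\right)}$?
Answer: $\left(91 - 180 i\right)^{2} \approx -24119.0 - 32760.0 i$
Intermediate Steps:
$T{\left(X,J \right)} = 3 \sqrt{-1 + J + X}$ ($T{\left(X,J \right)} = 3 \sqrt{-1 + \left(X + J\right)} = 3 \sqrt{-1 + \left(J + X\right)} = 3 \sqrt{-1 + J + X}$)
$\left(91 + T{\left(-5,2 \right)} 6 \left(-5\right)\right)^{2} = \left(91 + 3 \sqrt{-1 + 2 - 5} \cdot 6 \left(-5\right)\right)^{2} = \left(91 + 3 \sqrt{-4} \cdot 6 \left(-5\right)\right)^{2} = \left(91 + 3 \cdot 2 i 6 \left(-5\right)\right)^{2} = \left(91 + 6 i 6 \left(-5\right)\right)^{2} = \left(91 + 36 i \left(-5\right)\right)^{2} = \left(91 - 180 i\right)^{2}$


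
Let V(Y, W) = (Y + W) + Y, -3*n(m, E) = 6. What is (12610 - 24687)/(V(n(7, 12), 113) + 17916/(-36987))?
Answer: -148897333/1337889 ≈ -111.29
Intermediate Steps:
n(m, E) = -2 (n(m, E) = -⅓*6 = -2)
V(Y, W) = W + 2*Y (V(Y, W) = (W + Y) + Y = W + 2*Y)
(12610 - 24687)/(V(n(7, 12), 113) + 17916/(-36987)) = (12610 - 24687)/((113 + 2*(-2)) + 17916/(-36987)) = -12077/((113 - 4) + 17916*(-1/36987)) = -12077/(109 - 5972/12329) = -12077/1337889/12329 = -12077*12329/1337889 = -148897333/1337889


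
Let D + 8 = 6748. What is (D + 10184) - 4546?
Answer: 12378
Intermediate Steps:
D = 6740 (D = -8 + 6748 = 6740)
(D + 10184) - 4546 = (6740 + 10184) - 4546 = 16924 - 4546 = 12378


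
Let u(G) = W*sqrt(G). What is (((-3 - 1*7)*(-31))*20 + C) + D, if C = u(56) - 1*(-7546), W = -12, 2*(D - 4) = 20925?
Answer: 48425/2 - 24*sqrt(14) ≈ 24123.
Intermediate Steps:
D = 20933/2 (D = 4 + (1/2)*20925 = 4 + 20925/2 = 20933/2 ≈ 10467.)
u(G) = -12*sqrt(G)
C = 7546 - 24*sqrt(14) (C = -24*sqrt(14) - 1*(-7546) = -24*sqrt(14) + 7546 = 7546 - 24*sqrt(14) ≈ 7456.2)
(((-3 - 1*7)*(-31))*20 + C) + D = (((-3 - 1*7)*(-31))*20 + (7546 - 24*sqrt(14))) + 20933/2 = (((-3 - 7)*(-31))*20 + (7546 - 24*sqrt(14))) + 20933/2 = (-10*(-31)*20 + (7546 - 24*sqrt(14))) + 20933/2 = (310*20 + (7546 - 24*sqrt(14))) + 20933/2 = (6200 + (7546 - 24*sqrt(14))) + 20933/2 = (13746 - 24*sqrt(14)) + 20933/2 = 48425/2 - 24*sqrt(14)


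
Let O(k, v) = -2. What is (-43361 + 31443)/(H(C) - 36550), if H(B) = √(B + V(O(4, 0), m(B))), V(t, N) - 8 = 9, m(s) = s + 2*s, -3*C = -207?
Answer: 5065150/15533749 + 5959*√86/667951207 ≈ 0.32616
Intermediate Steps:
C = 69 (C = -⅓*(-207) = 69)
m(s) = 3*s
V(t, N) = 17 (V(t, N) = 8 + 9 = 17)
H(B) = √(17 + B) (H(B) = √(B + 17) = √(17 + B))
(-43361 + 31443)/(H(C) - 36550) = (-43361 + 31443)/(√(17 + 69) - 36550) = -11918/(√86 - 36550) = -11918/(-36550 + √86)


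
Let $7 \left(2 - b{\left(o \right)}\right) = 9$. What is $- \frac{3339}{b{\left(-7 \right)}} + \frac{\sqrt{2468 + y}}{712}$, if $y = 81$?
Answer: $- \frac{23373}{5} + \frac{\sqrt{2549}}{712} \approx -4674.5$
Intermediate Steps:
$b{\left(o \right)} = \frac{5}{7}$ ($b{\left(o \right)} = 2 - \frac{9}{7} = \frac{5}{7}$)
$- \frac{3339}{b{\left(-7 \right)}} + \frac{\sqrt{2468 + y}}{712} = - \frac{3339}{\frac{5}{7}} + \frac{\sqrt{2468 + 81}}{712} = \left(-3339\right) \frac{7}{5} + \sqrt{2549} \cdot \frac{1}{712} = - \frac{23373}{5} + \frac{\sqrt{2549}}{712}$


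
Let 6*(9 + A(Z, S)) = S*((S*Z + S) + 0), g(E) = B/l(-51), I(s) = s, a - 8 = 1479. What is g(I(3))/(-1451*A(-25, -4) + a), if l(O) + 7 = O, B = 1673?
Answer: -1673/6229780 ≈ -0.00026855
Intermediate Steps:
a = 1487 (a = 8 + 1479 = 1487)
l(O) = -7 + O
g(E) = -1673/58 (g(E) = 1673/(-7 - 51) = 1673/(-58) = 1673*(-1/58) = -1673/58)
A(Z, S) = -9 + S*(S + S*Z)/6 (A(Z, S) = -9 + (S*((S*Z + S) + 0))/6 = -9 + (S*((S + S*Z) + 0))/6 = -9 + (S*(S + S*Z))/6 = -9 + S*(S + S*Z)/6)
g(I(3))/(-1451*A(-25, -4) + a) = -1673/(58*(-1451*(-9 + (⅙)*(-4)² + (⅙)*(-25)*(-4)²) + 1487)) = -1673/(58*(-1451*(-9 + (⅙)*16 + (⅙)*(-25)*16) + 1487)) = -1673/(58*(-1451*(-9 + 8/3 - 200/3) + 1487)) = -1673/(58*(-1451*(-73) + 1487)) = -1673/(58*(105923 + 1487)) = -1673/58/107410 = -1673/58*1/107410 = -1673/6229780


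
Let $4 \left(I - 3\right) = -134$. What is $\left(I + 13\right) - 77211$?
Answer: $- \frac{154457}{2} \approx -77229.0$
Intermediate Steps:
$I = - \frac{61}{2}$ ($I = 3 + \frac{1}{4} \left(-134\right) = 3 - \frac{67}{2} = - \frac{61}{2} \approx -30.5$)
$\left(I + 13\right) - 77211 = \left(- \frac{61}{2} + 13\right) - 77211 = - \frac{35}{2} - 77211 = - \frac{154457}{2}$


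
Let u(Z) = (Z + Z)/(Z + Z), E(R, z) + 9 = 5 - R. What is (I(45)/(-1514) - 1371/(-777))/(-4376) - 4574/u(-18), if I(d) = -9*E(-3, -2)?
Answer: -7848725691391/1715943376 ≈ -4574.0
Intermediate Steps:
E(R, z) = -4 - R (E(R, z) = -9 + (5 - R) = -4 - R)
I(d) = 9 (I(d) = -9*(-4 - 1*(-3)) = -9*(-4 + 3) = -9*(-1) = 9)
u(Z) = 1 (u(Z) = (2*Z)/((2*Z)) = (2*Z)*(1/(2*Z)) = 1)
(I(45)/(-1514) - 1371/(-777))/(-4376) - 4574/u(-18) = (9/(-1514) - 1371/(-777))/(-4376) - 4574/1 = (9*(-1/1514) - 1371*(-1/777))*(-1/4376) - 4574*1 = (-9/1514 + 457/259)*(-1/4376) - 4574 = (689567/392126)*(-1/4376) - 4574 = -689567/1715943376 - 4574 = -7848725691391/1715943376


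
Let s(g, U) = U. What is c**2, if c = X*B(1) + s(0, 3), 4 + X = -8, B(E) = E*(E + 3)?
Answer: 2025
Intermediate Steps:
B(E) = E*(3 + E)
X = -12 (X = -4 - 8 = -12)
c = -45 (c = -12*(3 + 1) + 3 = -12*4 + 3 = -48 + 3 = -45)
c**2 = (-45)**2 = 2025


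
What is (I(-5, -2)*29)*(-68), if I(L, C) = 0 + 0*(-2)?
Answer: 0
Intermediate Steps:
I(L, C) = 0 (I(L, C) = 0 + 0 = 0)
(I(-5, -2)*29)*(-68) = (0*29)*(-68) = 0*(-68) = 0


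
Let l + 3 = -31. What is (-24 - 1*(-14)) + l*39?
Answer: -1336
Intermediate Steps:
l = -34 (l = -3 - 31 = -34)
(-24 - 1*(-14)) + l*39 = (-24 - 1*(-14)) - 34*39 = (-24 + 14) - 1326 = -10 - 1326 = -1336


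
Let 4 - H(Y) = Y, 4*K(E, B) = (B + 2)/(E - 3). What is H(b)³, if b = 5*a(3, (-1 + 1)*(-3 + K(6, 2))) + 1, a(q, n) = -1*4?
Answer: 12167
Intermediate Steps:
K(E, B) = (2 + B)/(4*(-3 + E)) (K(E, B) = ((B + 2)/(E - 3))/4 = ((2 + B)/(-3 + E))/4 = (2 + B)/(4*(-3 + E)))
a(q, n) = -4
b = -19 (b = 5*(-4) + 1 = -20 + 1 = -19)
H(Y) = 4 - Y
H(b)³ = (4 - 1*(-19))³ = (4 + 19)³ = 23³ = 12167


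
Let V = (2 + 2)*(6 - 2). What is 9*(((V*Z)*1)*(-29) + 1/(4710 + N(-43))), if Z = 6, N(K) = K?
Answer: -116936343/4667 ≈ -25056.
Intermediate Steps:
V = 16 (V = 4*4 = 16)
9*(((V*Z)*1)*(-29) + 1/(4710 + N(-43))) = 9*(((16*6)*1)*(-29) + 1/(4710 - 43)) = 9*((96*1)*(-29) + 1/4667) = 9*(96*(-29) + 1/4667) = 9*(-2784 + 1/4667) = 9*(-12992927/4667) = -116936343/4667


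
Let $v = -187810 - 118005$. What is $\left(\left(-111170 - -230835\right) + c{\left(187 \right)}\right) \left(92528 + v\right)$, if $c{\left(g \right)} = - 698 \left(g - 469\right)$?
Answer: $-67505548787$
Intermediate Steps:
$v = -305815$
$c{\left(g \right)} = 327362 - 698 g$ ($c{\left(g \right)} = - 698 \left(-469 + g\right) = 327362 - 698 g$)
$\left(\left(-111170 - -230835\right) + c{\left(187 \right)}\right) \left(92528 + v\right) = \left(\left(-111170 - -230835\right) + \left(327362 - 130526\right)\right) \left(92528 - 305815\right) = \left(\left(-111170 + 230835\right) + \left(327362 - 130526\right)\right) \left(-213287\right) = \left(119665 + 196836\right) \left(-213287\right) = 316501 \left(-213287\right) = -67505548787$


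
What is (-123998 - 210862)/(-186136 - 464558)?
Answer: 55810/108449 ≈ 0.51462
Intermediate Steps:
(-123998 - 210862)/(-186136 - 464558) = -334860/(-650694) = -334860*(-1/650694) = 55810/108449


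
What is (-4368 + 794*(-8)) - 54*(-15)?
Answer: -9910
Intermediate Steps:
(-4368 + 794*(-8)) - 54*(-15) = (-4368 - 6352) + 810 = -10720 + 810 = -9910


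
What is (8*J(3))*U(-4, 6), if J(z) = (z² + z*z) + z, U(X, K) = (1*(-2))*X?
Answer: 1344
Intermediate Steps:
U(X, K) = -2*X
J(z) = z + 2*z² (J(z) = (z² + z²) + z = 2*z² + z = z + 2*z²)
(8*J(3))*U(-4, 6) = (8*(3*(1 + 2*3)))*(-2*(-4)) = (8*(3*(1 + 6)))*8 = (8*(3*7))*8 = (8*21)*8 = 168*8 = 1344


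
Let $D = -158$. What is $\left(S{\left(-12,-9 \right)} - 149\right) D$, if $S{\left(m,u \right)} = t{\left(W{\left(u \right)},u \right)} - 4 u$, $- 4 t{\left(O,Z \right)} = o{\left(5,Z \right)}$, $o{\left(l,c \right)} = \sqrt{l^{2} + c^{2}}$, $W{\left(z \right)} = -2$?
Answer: $17854 + \frac{79 \sqrt{106}}{2} \approx 18261.0$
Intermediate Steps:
$o{\left(l,c \right)} = \sqrt{c^{2} + l^{2}}$
$t{\left(O,Z \right)} = - \frac{\sqrt{25 + Z^{2}}}{4}$ ($t{\left(O,Z \right)} = - \frac{\sqrt{Z^{2} + 5^{2}}}{4} = - \frac{\sqrt{Z^{2} + 25}}{4} = - \frac{\sqrt{25 + Z^{2}}}{4}$)
$S{\left(m,u \right)} = - 4 u - \frac{\sqrt{25 + u^{2}}}{4}$ ($S{\left(m,u \right)} = - \frac{\sqrt{25 + u^{2}}}{4} - 4 u = - 4 u - \frac{\sqrt{25 + u^{2}}}{4}$)
$\left(S{\left(-12,-9 \right)} - 149\right) D = \left(\left(\left(-4\right) \left(-9\right) - \frac{\sqrt{25 + \left(-9\right)^{2}}}{4}\right) - 149\right) \left(-158\right) = \left(\left(36 - \frac{\sqrt{25 + 81}}{4}\right) - 149\right) \left(-158\right) = \left(\left(36 - \frac{\sqrt{106}}{4}\right) - 149\right) \left(-158\right) = \left(-113 - \frac{\sqrt{106}}{4}\right) \left(-158\right) = 17854 + \frac{79 \sqrt{106}}{2}$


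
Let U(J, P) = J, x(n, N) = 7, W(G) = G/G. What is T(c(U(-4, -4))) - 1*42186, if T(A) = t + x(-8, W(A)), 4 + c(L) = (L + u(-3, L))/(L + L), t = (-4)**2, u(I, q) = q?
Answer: -42163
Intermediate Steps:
W(G) = 1
t = 16
c(L) = -3 (c(L) = -4 + (L + L)/(L + L) = -4 + (2*L)/((2*L)) = -4 + (2*L)*(1/(2*L)) = -4 + 1 = -3)
T(A) = 23 (T(A) = 16 + 7 = 23)
T(c(U(-4, -4))) - 1*42186 = 23 - 1*42186 = 23 - 42186 = -42163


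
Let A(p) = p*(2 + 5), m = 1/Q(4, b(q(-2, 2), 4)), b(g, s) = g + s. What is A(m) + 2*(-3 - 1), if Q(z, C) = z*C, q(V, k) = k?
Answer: -185/24 ≈ -7.7083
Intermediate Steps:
Q(z, C) = C*z
m = 1/24 (m = 1/((2 + 4)*4) = 1/(6*4) = 1/24 ≈ 0.041667)
A(p) = 7*p (A(p) = p*7 = 7*p)
A(m) + 2*(-3 - 1) = 7*(1/24) + 2*(-3 - 1) = 7/24 + 2*(-4) = 7/24 - 8 = -185/24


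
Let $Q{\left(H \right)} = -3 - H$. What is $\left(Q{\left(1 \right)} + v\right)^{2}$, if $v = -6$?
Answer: $100$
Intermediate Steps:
$\left(Q{\left(1 \right)} + v\right)^{2} = \left(\left(-3 - 1\right) - 6\right)^{2} = \left(-4 - 6\right)^{2} = \left(-10\right)^{2} = 100$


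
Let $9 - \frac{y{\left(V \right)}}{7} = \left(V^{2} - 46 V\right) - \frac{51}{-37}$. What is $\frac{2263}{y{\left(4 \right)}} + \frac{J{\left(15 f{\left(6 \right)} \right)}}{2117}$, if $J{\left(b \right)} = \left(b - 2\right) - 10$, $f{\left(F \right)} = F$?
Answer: $\frac{180806435}{96293862} \approx 1.8777$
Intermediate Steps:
$y{\left(V \right)} = \frac{1974}{37} - 7 V^{2} + 322 V$ ($y{\left(V \right)} = 63 - 7 \left(\left(V^{2} - 46 V\right) - \frac{51}{-37}\right) = 63 - 7 \left(\left(V^{2} - 46 V\right) - - \frac{51}{37}\right) = 63 - 7 \left(\left(V^{2} - 46 V\right) + \frac{51}{37}\right) = 63 - 7 \left(\frac{51}{37} + V^{2} - 46 V\right) = 63 - \left(\frac{357}{37} - 322 V + 7 V^{2}\right) = \frac{1974}{37} - 7 V^{2} + 322 V$)
$J{\left(b \right)} = -12 + b$ ($J{\left(b \right)} = \left(-2 + b\right) - 10 = -12 + b$)
$\frac{2263}{y{\left(4 \right)}} + \frac{J{\left(15 f{\left(6 \right)} \right)}}{2117} = \frac{2263}{\frac{1974}{37} - 7 \cdot 4^{2} + 322 \cdot 4} + \frac{-12 + 15 \cdot 6}{2117} = \frac{2263}{\frac{1974}{37} - 112 + 1288} + \left(-12 + 90\right) \frac{1}{2117} = \frac{2263}{\frac{1974}{37} - 112 + 1288} + 78 \cdot \frac{1}{2117} = \frac{2263}{\frac{45486}{37}} + \frac{78}{2117} = 2263 \cdot \frac{37}{45486} + \frac{78}{2117} = \frac{83731}{45486} + \frac{78}{2117} = \frac{180806435}{96293862}$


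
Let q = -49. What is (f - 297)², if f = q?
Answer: 119716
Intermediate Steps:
f = -49
(f - 297)² = (-49 - 297)² = (-346)² = 119716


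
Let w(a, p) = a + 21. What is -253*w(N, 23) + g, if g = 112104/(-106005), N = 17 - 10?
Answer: -250350508/35335 ≈ -7085.1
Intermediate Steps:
N = 7
w(a, p) = 21 + a
g = -37368/35335 (g = 112104*(-1/106005) = -37368/35335 ≈ -1.0575)
-253*w(N, 23) + g = -253*(21 + 7) - 37368/35335 = -253*28 - 37368/35335 = -7084 - 37368/35335 = -250350508/35335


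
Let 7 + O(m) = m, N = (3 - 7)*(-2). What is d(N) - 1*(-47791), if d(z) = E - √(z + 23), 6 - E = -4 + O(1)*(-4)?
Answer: 47777 - √31 ≈ 47771.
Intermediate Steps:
N = 8 (N = -4*(-2) = 8)
O(m) = -7 + m
E = -14 (E = 6 - (-4 + (-7 + 1)*(-4)) = 6 - (-4 - 6*(-4)) = 6 - (-4 + 24) = 6 - 1*20 = 6 - 20 = -14)
d(z) = -14 - √(23 + z) (d(z) = -14 - √(z + 23) = -14 - √(23 + z))
d(N) - 1*(-47791) = (-14 - √(23 + 8)) - 1*(-47791) = (-14 - √31) + 47791 = 47777 - √31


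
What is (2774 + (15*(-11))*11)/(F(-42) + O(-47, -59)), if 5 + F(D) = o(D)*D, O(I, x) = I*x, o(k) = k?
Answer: 959/4532 ≈ 0.21161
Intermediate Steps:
F(D) = -5 + D² (F(D) = -5 + D*D = -5 + D²)
(2774 + (15*(-11))*11)/(F(-42) + O(-47, -59)) = (2774 + (15*(-11))*11)/((-5 + (-42)²) - 47*(-59)) = (2774 - 165*11)/((-5 + 1764) + 2773) = (2774 - 1815)/(1759 + 2773) = 959/4532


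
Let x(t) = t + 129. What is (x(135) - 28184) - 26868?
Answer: -54788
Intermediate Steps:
x(t) = 129 + t
(x(135) - 28184) - 26868 = ((129 + 135) - 28184) - 26868 = (264 - 28184) - 26868 = -27920 - 26868 = -54788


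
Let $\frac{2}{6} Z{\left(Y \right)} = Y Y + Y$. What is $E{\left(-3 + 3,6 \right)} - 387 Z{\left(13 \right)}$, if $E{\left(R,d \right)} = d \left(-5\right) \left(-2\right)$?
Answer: $-211242$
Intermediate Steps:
$Z{\left(Y \right)} = 3 Y + 3 Y^{2}$ ($Z{\left(Y \right)} = 3 \left(Y Y + Y\right) = 3 \left(Y^{2} + Y\right) = 3 \left(Y + Y^{2}\right) = 3 Y + 3 Y^{2}$)
$E{\left(R,d \right)} = 10 d$ ($E{\left(R,d \right)} = - 5 d \left(-2\right) = 10 d$)
$E{\left(-3 + 3,6 \right)} - 387 Z{\left(13 \right)} = 10 \cdot 6 - 387 \cdot 3 \cdot 13 \left(1 + 13\right) = 60 - 387 \cdot 3 \cdot 13 \cdot 14 = 60 - 211302 = -211242$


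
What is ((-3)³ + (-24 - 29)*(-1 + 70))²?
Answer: 13571856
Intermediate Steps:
((-3)³ + (-24 - 29)*(-1 + 70))² = (-27 - 53*69)² = (-27 - 3657)² = (-3684)² = 13571856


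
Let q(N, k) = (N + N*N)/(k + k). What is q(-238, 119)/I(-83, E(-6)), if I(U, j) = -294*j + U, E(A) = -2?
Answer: 237/505 ≈ 0.46931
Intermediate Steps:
q(N, k) = (N + N**2)/(2*k) (q(N, k) = (N + N**2)/((2*k)) = (N + N**2)*(1/(2*k)) = (N + N**2)/(2*k))
I(U, j) = U - 294*j
q(-238, 119)/I(-83, E(-6)) = ((1/2)*(-238)*(1 - 238)/119)/(-83 - 294*(-2)) = ((1/2)*(-238)*(1/119)*(-237))/(-83 + 588) = 237/505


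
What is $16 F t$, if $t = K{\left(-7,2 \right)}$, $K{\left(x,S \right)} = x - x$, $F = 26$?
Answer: $0$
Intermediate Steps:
$K{\left(x,S \right)} = 0$
$t = 0$
$16 F t = 16 \cdot 26 \cdot 0 = 416 \cdot 0 = 0$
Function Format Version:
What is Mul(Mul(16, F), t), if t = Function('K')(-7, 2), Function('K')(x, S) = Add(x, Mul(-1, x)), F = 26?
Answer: 0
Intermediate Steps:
Function('K')(x, S) = 0
t = 0
Mul(Mul(16, F), t) = Mul(Mul(16, 26), 0) = Mul(416, 0) = 0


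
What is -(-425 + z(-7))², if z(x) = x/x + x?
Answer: -185761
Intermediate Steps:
z(x) = 1 + x
-(-425 + z(-7))² = -(-425 + (1 - 7))² = -(-425 - 6)² = -1*(-431)² = -1*185761 = -185761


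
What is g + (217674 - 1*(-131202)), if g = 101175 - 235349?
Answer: 214702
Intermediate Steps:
g = -134174
g + (217674 - 1*(-131202)) = -134174 + (217674 - 1*(-131202)) = -134174 + (217674 + 131202) = -134174 + 348876 = 214702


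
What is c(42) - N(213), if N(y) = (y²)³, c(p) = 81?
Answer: -93385106978328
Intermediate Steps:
N(y) = y⁶
c(42) - N(213) = 81 - 1*213⁶ = 81 - 1*93385106978409 = 81 - 93385106978409 = -93385106978328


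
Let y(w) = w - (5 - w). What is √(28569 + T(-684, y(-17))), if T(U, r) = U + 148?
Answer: 17*√97 ≈ 167.43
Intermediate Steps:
y(w) = -5 + 2*w (y(w) = w + (-5 + w) = -5 + 2*w)
T(U, r) = 148 + U
√(28569 + T(-684, y(-17))) = √(28569 + (148 - 684)) = √(28569 - 536) = √28033 = 17*√97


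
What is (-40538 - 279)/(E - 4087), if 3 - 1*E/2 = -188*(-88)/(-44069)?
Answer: 1798764373/179812501 ≈ 10.004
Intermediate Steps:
E = 297502/44069 (E = 6 - 2*(-188*(-88))/(-44069) = 6 - 33088*(-1)/44069 = 6 - 2*(-16544/44069) = 6 + 33088/44069 = 297502/44069 ≈ 6.7508)
(-40538 - 279)/(E - 4087) = (-40538 - 279)/(297502/44069 - 4087) = -40817/(-179812501/44069) = -40817*(-44069/179812501) = 1798764373/179812501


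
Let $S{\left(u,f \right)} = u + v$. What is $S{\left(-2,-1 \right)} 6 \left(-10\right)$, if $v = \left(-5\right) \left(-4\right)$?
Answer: $-1080$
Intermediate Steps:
$v = 20$
$S{\left(u,f \right)} = 20 + u$ ($S{\left(u,f \right)} = u + 20 = 20 + u$)
$S{\left(-2,-1 \right)} 6 \left(-10\right) = \left(20 - 2\right) 6 \left(-10\right) = 18 \cdot 6 \left(-10\right) = 108 \left(-10\right) = -1080$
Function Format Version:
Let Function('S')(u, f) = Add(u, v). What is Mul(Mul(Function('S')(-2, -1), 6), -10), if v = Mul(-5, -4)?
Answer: -1080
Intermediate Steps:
v = 20
Function('S')(u, f) = Add(20, u) (Function('S')(u, f) = Add(u, 20) = Add(20, u))
Mul(Mul(Function('S')(-2, -1), 6), -10) = Mul(Mul(Add(20, -2), 6), -10) = Mul(Mul(18, 6), -10) = Mul(108, -10) = -1080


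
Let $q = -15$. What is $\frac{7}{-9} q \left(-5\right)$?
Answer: $- \frac{175}{3} \approx -58.333$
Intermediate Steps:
$\frac{7}{-9} q \left(-5\right) = \frac{7}{-9} \left(-15\right) \left(-5\right) = 7 \left(- \frac{1}{9}\right) \left(-15\right) \left(-5\right) = \left(- \frac{7}{9}\right) \left(-15\right) \left(-5\right) = \frac{35}{3} \left(-5\right) = - \frac{175}{3}$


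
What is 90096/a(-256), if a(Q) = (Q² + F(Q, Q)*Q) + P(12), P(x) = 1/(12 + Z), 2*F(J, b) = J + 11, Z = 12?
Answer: 2162304/2325505 ≈ 0.92982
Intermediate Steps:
F(J, b) = 11/2 + J/2 (F(J, b) = (J + 11)/2 = (11 + J)/2 = 11/2 + J/2)
P(x) = 1/24 (P(x) = 1/(12 + 12) = 1/24)
a(Q) = 1/24 + Q² + Q*(11/2 + Q/2) (a(Q) = (Q² + (11/2 + Q/2)*Q) + 1/24 = (Q² + Q*(11/2 + Q/2)) + 1/24 = 1/24 + Q² + Q*(11/2 + Q/2))
90096/a(-256) = 90096/(1/24 + (3/2)*(-256)² + (11/2)*(-256)) = 90096/(1/24 + (3/2)*65536 - 1408) = 90096/(1/24 + 98304 - 1408) = 90096/(2325505/24) = 90096*(24/2325505) = 2162304/2325505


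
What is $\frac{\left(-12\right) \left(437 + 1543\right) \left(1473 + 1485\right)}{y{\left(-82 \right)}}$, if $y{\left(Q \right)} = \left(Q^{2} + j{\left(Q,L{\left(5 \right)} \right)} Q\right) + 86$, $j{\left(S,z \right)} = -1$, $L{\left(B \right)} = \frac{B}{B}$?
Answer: $- \frac{17570520}{1723} \approx -10198.0$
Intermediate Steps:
$L{\left(B \right)} = 1$
$y{\left(Q \right)} = 86 + Q^{2} - Q$ ($y{\left(Q \right)} = \left(Q^{2} - Q\right) + 86 = 86 + Q^{2} - Q$)
$\frac{\left(-12\right) \left(437 + 1543\right) \left(1473 + 1485\right)}{y{\left(-82 \right)}} = \frac{\left(-12\right) \left(437 + 1543\right) \left(1473 + 1485\right)}{86 + \left(-82\right)^{2} - -82} = \frac{\left(-12\right) 1980 \cdot 2958}{86 + 6724 + 82} = \frac{\left(-12\right) 5856840}{6892} = \left(-70282080\right) \frac{1}{6892} = - \frac{17570520}{1723}$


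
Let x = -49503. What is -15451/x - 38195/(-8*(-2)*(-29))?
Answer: 65446081/792048 ≈ 82.629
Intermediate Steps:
-15451/x - 38195/(-8*(-2)*(-29)) = -15451/(-49503) - 38195/(-8*(-2)*(-29)) = -15451*(-1/49503) - 38195/(16*(-29)) = 15451/49503 - 38195/(-464) = 15451/49503 - 38195*(-1/464) = 15451/49503 + 38195/464 = 65446081/792048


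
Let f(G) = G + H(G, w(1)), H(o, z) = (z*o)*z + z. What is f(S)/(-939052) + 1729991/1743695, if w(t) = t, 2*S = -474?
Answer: 1625376276267/1637420277140 ≈ 0.99264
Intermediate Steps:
S = -237 (S = (½)*(-474) = -237)
H(o, z) = z + o*z² (H(o, z) = (o*z)*z + z = o*z² + z = z + o*z²)
f(G) = 1 + 2*G (f(G) = G + 1*(1 + G*1) = G + 1*(1 + G) = G + (1 + G) = 1 + 2*G)
f(S)/(-939052) + 1729991/1743695 = (1 + 2*(-237))/(-939052) + 1729991/1743695 = (1 - 474)*(-1/939052) + 1729991*(1/1743695) = -473*(-1/939052) + 1729991/1743695 = 473/939052 + 1729991/1743695 = 1625376276267/1637420277140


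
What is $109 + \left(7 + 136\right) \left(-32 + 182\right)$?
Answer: $21559$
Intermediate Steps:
$109 + \left(7 + 136\right) \left(-32 + 182\right) = 109 + 143 \cdot 150 = 109 + 21450 = 21559$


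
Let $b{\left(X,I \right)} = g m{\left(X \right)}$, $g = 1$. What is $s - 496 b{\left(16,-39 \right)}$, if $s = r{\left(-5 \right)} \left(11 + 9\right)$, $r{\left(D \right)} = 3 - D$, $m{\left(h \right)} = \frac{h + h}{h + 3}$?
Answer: $- \frac{12832}{19} \approx -675.37$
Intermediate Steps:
$m{\left(h \right)} = \frac{2 h}{3 + h}$
$b{\left(X,I \right)} = \frac{2 X}{3 + X}$ ($b{\left(X,I \right)} = 1 \frac{2 X}{3 + X} = \frac{2 X}{3 + X}$)
$s = 160$ ($s = \left(3 - -5\right) \left(11 + 9\right) = \left(3 + 5\right) 20 = 8 \cdot 20 = 160$)
$s - 496 b{\left(16,-39 \right)} = 160 - 496 \cdot 2 \cdot 16 \frac{1}{3 + 16} = 160 - 496 \cdot 2 \cdot 16 \cdot \frac{1}{19} = 160 - \frac{15872}{19} = - \frac{12832}{19}$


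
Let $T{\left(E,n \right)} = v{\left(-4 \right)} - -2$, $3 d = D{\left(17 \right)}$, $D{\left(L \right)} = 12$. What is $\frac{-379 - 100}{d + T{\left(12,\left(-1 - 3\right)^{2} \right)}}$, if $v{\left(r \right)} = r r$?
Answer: $- \frac{479}{22} \approx -21.773$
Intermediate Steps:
$d = 4$ ($d = \frac{1}{3} \cdot 12 = 4$)
$v{\left(r \right)} = r^{2}$
$T{\left(E,n \right)} = 18$ ($T{\left(E,n \right)} = \left(-4\right)^{2} - -2 = 16 + 2 = 18$)
$\frac{-379 - 100}{d + T{\left(12,\left(-1 - 3\right)^{2} \right)}} = \frac{-379 - 100}{4 + 18} = - \frac{479}{22}$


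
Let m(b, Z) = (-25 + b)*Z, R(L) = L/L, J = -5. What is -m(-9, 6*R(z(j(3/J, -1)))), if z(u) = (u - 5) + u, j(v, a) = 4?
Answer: 204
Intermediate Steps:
z(u) = -5 + 2*u (z(u) = (-5 + u) + u = -5 + 2*u)
R(L) = 1
m(b, Z) = Z*(-25 + b)
-m(-9, 6*R(z(j(3/J, -1)))) = -6*1*(-25 - 9) = -6*(-34) = -1*(-204) = 204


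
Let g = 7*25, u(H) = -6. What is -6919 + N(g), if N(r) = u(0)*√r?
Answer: -6919 - 30*√7 ≈ -6998.4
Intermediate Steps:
g = 175
N(r) = -6*√r
-6919 + N(g) = -6919 - 30*√7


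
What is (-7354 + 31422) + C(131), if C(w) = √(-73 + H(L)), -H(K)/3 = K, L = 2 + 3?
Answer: 24068 + 2*I*√22 ≈ 24068.0 + 9.3808*I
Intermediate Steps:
L = 5
H(K) = -3*K
C(w) = 2*I*√22 (C(w) = √(-73 - 3*5) = √(-73 - 15) = √(-88) = 2*I*√22)
(-7354 + 31422) + C(131) = (-7354 + 31422) + 2*I*√22 = 24068 + 2*I*√22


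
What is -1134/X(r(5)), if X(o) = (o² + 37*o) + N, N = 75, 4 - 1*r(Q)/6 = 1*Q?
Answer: 378/37 ≈ 10.216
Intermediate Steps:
r(Q) = 24 - 6*Q
X(o) = 75 + o² + 37*o (X(o) = (o² + 37*o) + 75 = 75 + o² + 37*o)
-1134/X(r(5)) = -1134/(75 + (24 - 6*5)² + 37*(24 - 6*5)) = -1134/(75 + (24 - 30)² + 37*(24 - 30)) = -1134/(75 + (-6)² + 37*(-6)) = -1134/(75 + 36 - 222) = -1134/(-111) = -1134*(-1/111) = 378/37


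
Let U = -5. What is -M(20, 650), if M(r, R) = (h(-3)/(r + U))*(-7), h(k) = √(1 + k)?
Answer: 7*I*√2/15 ≈ 0.65997*I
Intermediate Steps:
M(r, R) = -7*I*√2/(-5 + r) (M(r, R) = (√(1 - 3)/(r - 5))*(-7) = (√(-2)/(-5 + r))*(-7) = ((I*√2)/(-5 + r))*(-7) = (I*√2/(-5 + r))*(-7) = -7*I*√2/(-5 + r))
-M(20, 650) = -(-7)*I*√2/(-5 + 20) = -(-7)*I*√2/15 = 7*I*√2/15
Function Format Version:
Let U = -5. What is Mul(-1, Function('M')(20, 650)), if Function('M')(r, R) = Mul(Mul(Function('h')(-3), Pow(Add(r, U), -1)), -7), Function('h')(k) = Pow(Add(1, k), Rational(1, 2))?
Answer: Mul(Rational(7, 15), I, Pow(2, Rational(1, 2))) ≈ Mul(0.65997, I)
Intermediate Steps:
Function('M')(r, R) = Mul(-7, I, Pow(2, Rational(1, 2)), Pow(Add(-5, r), -1)) (Function('M')(r, R) = Mul(Mul(Pow(Add(1, -3), Rational(1, 2)), Pow(Add(r, -5), -1)), -7) = Mul(Mul(Pow(-2, Rational(1, 2)), Pow(Add(-5, r), -1)), -7) = Mul(Mul(Mul(I, Pow(2, Rational(1, 2))), Pow(Add(-5, r), -1)), -7) = Mul(Mul(I, Pow(2, Rational(1, 2)), Pow(Add(-5, r), -1)), -7) = Mul(-7, I, Pow(2, Rational(1, 2)), Pow(Add(-5, r), -1)))
Mul(-1, Function('M')(20, 650)) = Mul(-1, Mul(-7, I, Pow(2, Rational(1, 2)), Pow(Add(-5, 20), -1))) = Mul(-1, Mul(-7, I, Pow(2, Rational(1, 2)), Pow(15, -1))) = Mul(-1, Mul(-7, I, Pow(2, Rational(1, 2)), Rational(1, 15))) = Mul(-1, Mul(Rational(-7, 15), I, Pow(2, Rational(1, 2)))) = Mul(Rational(7, 15), I, Pow(2, Rational(1, 2)))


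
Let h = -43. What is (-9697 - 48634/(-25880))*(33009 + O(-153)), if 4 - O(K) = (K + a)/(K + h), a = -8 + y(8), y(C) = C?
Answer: -162348503656177/507248 ≈ -3.2006e+8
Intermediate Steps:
a = 0 (a = -8 + 8 = 0)
O(K) = 4 - K/(-43 + K) (O(K) = 4 - (K + 0)/(K - 43) = 4 - K/(-43 + K))
(-9697 - 48634/(-25880))*(33009 + O(-153)) = (-9697 - 48634/(-25880))*(33009 + (-172 + 3*(-153))/(-43 - 153)) = (-9697 - 48634*(-1/25880))*(33009 + (-172 - 459)/(-196)) = (-9697 + 24317/12940)*(33009 - 1/196*(-631)) = -125454863*(33009 + 631/196)/12940 = -125454863/12940*6470395/196 = -162348503656177/507248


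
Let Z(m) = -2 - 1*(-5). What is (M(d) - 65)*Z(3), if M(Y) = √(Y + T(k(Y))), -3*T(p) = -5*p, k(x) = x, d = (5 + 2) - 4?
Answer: -195 + 6*√2 ≈ -186.51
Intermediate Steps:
d = 3 (d = 7 - 4 = 3)
Z(m) = 3 (Z(m) = -2 + 5 = 3)
T(p) = 5*p/3 (T(p) = -(-5)*p/3 = 5*p/3)
M(Y) = 2*√6*√Y/3 (M(Y) = √(Y + 5*Y/3) = √(8*Y/3) = 2*√6*√Y/3)
(M(d) - 65)*Z(3) = (2*√6*√3/3 - 65)*3 = (2*√2 - 65)*3 = (-65 + 2*√2)*3 = -195 + 6*√2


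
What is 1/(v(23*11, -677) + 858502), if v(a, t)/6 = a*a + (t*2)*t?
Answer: 1/6742504 ≈ 1.4831e-7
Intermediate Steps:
v(a, t) = 6*a**2 + 12*t**2 (v(a, t) = 6*(a*a + (t*2)*t) = 6*(a**2 + (2*t)*t) = 6*(a**2 + 2*t**2) = 6*a**2 + 12*t**2)
1/(v(23*11, -677) + 858502) = 1/((6*(23*11)**2 + 12*(-677)**2) + 858502) = 1/((6*253**2 + 12*458329) + 858502) = 1/((6*64009 + 5499948) + 858502) = 1/((384054 + 5499948) + 858502) = 1/(5884002 + 858502) = 1/6742504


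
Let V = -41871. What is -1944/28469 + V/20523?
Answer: -410640737/194756429 ≈ -2.1085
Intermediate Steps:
-1944/28469 + V/20523 = -1944/28469 - 41871/20523 = -1944*1/28469 - 41871*1/20523 = -1944/28469 - 13957/6841 = -410640737/194756429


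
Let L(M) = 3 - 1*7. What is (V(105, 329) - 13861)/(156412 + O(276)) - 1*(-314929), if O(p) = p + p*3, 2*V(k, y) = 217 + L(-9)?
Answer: 99212685219/315032 ≈ 3.1493e+5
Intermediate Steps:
L(M) = -4 (L(M) = 3 - 7 = -4)
V(k, y) = 213/2 (V(k, y) = (217 - 4)/2 = (1/2)*213 = 213/2)
O(p) = 4*p (O(p) = p + 3*p = 4*p)
(V(105, 329) - 13861)/(156412 + O(276)) - 1*(-314929) = (213/2 - 13861)/(156412 + 4*276) - 1*(-314929) = -27509/(2*(156412 + 1104)) + 314929 = -27509/2/157516 + 314929 = -27509/2*1/157516 + 314929 = -27509/315032 + 314929 = 99212685219/315032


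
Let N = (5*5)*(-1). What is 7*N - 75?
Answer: -250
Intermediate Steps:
N = -25 (N = 25*(-1) = -25)
7*N - 75 = 7*(-25) - 75 = -175 - 75 = -250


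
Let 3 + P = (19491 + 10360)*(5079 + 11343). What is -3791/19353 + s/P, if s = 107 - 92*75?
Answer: -206503266562/1054121610223 ≈ -0.19590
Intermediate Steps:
P = 490213119 (P = -3 + (19491 + 10360)*(5079 + 11343) = -3 + 29851*16422 = -3 + 490213122 = 490213119)
s = -6793 (s = 107 - 6900 = -6793)
-3791/19353 + s/P = -3791/19353 - 6793/490213119 = -206503266562/1054121610223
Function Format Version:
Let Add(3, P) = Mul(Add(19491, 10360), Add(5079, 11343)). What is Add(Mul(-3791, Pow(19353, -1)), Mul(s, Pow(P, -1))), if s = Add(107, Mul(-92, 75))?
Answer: Rational(-206503266562, 1054121610223) ≈ -0.19590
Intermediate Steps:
P = 490213119 (P = Add(-3, Mul(Add(19491, 10360), Add(5079, 11343))) = Add(-3, Mul(29851, 16422)) = Add(-3, 490213122) = 490213119)
s = -6793 (s = Add(107, -6900) = -6793)
Add(Mul(-3791, Pow(19353, -1)), Mul(s, Pow(P, -1))) = Add(Mul(-3791, Pow(19353, -1)), Mul(-6793, Pow(490213119, -1))) = Add(Mul(-3791, Rational(1, 19353)), Mul(-6793, Rational(1, 490213119))) = Add(Rational(-3791, 19353), Rational(-6793, 490213119)) = Rational(-206503266562, 1054121610223)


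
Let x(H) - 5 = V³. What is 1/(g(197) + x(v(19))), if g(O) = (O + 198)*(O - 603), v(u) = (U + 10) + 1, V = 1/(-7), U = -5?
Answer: -343/55005196 ≈ -6.2358e-6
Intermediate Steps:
V = -⅐ ≈ -0.14286
v(u) = 6 (v(u) = (-5 + 10) + 1 = 5 + 1 = 6)
x(H) = 1714/343 (x(H) = 5 + (-⅐)³ = 5 - 1/343 = 1714/343)
g(O) = (-603 + O)*(198 + O) (g(O) = (198 + O)*(-603 + O) = (-603 + O)*(198 + O))
1/(g(197) + x(v(19))) = 1/((-119394 + 197² - 405*197) + 1714/343) = 1/((-119394 + 38809 - 79785) + 1714/343) = 1/(-160370 + 1714/343) = 1/(-55005196/343) = -343/55005196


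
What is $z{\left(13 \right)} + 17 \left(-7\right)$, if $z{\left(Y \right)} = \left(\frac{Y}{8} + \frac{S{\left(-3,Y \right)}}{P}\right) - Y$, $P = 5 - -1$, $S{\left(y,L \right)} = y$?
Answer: $- \frac{1047}{8} \approx -130.88$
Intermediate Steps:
$P = 6$ ($P = 5 + 1 = 6$)
$z{\left(Y \right)} = - \frac{1}{2} - \frac{7 Y}{8}$ ($z{\left(Y \right)} = \left(\frac{Y}{8} - \frac{3}{6}\right) - Y = \left(Y \frac{1}{8} - \frac{1}{2}\right) - Y = \left(\frac{Y}{8} - \frac{1}{2}\right) - Y = \left(- \frac{1}{2} + \frac{Y}{8}\right) - Y = - \frac{1}{2} - \frac{7 Y}{8}$)
$z{\left(13 \right)} + 17 \left(-7\right) = \left(- \frac{1}{2} - \frac{91}{8}\right) + 17 \left(-7\right) = \left(- \frac{1}{2} - \frac{91}{8}\right) - 119 = - \frac{95}{8} - 119 = - \frac{1047}{8}$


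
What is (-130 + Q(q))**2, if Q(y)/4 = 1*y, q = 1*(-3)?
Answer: 20164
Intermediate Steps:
q = -3
Q(y) = 4*y (Q(y) = 4*(1*y) = 4*y)
(-130 + Q(q))**2 = (-130 + 4*(-3))**2 = (-130 - 12)**2 = (-142)**2 = 20164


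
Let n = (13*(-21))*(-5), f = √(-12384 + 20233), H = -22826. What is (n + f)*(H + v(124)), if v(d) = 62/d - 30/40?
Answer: -124631325/4 - 91305*√7849/4 ≈ -3.3180e+7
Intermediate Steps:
v(d) = -¾ + 62/d (v(d) = 62/d - 30*1/40 = 62/d - ¾ = -¾ + 62/d)
f = √7849 ≈ 88.595
n = 1365 (n = -273*(-5) = 1365)
(n + f)*(H + v(124)) = (1365 + √7849)*(-22826 + (-¾ + 62/124)) = (1365 + √7849)*(-22826 + (-¾ + 62*(1/124))) = (1365 + √7849)*(-22826 + (-¾ + ½)) = (1365 + √7849)*(-22826 - ¼) = (1365 + √7849)*(-91305/4) = -124631325/4 - 91305*√7849/4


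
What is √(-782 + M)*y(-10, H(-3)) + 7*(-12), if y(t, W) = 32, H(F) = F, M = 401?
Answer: -84 + 32*I*√381 ≈ -84.0 + 624.62*I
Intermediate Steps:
√(-782 + M)*y(-10, H(-3)) + 7*(-12) = √(-782 + 401)*32 + 7*(-12) = √(-381)*32 - 84 = (I*√381)*32 - 84 = 32*I*√381 - 84 = -84 + 32*I*√381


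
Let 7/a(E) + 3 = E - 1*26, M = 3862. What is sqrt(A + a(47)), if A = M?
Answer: sqrt(139046)/6 ≈ 62.148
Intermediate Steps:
A = 3862
a(E) = 7/(-29 + E) (a(E) = 7/(-3 + (E - 1*26)) = 7/(-3 + (E - 26)) = 7/(-3 + (-26 + E)) = 7/(-29 + E))
sqrt(A + a(47)) = sqrt(3862 + 7/(-29 + 47)) = sqrt(3862 + 7/18) = sqrt(69523/18) = sqrt(139046)/6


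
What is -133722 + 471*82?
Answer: -95100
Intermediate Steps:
-133722 + 471*82 = -133722 + 38622 = -95100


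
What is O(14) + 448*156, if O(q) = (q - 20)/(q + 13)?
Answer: 628990/9 ≈ 69888.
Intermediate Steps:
O(q) = (-20 + q)/(13 + q)
O(14) + 448*156 = (-20 + 14)/(13 + 14) + 448*156 = -6/27 + 69888 = (1/27)*(-6) + 69888 = -2/9 + 69888 = 628990/9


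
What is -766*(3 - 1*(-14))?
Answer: -13022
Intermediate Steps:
-766*(3 - 1*(-14)) = -766*(3 + 14) = -766*17 = -13022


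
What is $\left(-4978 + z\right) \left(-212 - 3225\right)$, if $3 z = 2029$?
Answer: $\frac{44354485}{3} \approx 1.4785 \cdot 10^{7}$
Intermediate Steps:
$z = \frac{2029}{3}$ ($z = \frac{1}{3} \cdot 2029 = \frac{2029}{3} \approx 676.33$)
$\left(-4978 + z\right) \left(-212 - 3225\right) = \left(-4978 + \frac{2029}{3}\right) \left(-212 - 3225\right) = - \frac{12905 \left(-212 - 3225\right)}{3} = \left(- \frac{12905}{3}\right) \left(-3437\right) = \frac{44354485}{3}$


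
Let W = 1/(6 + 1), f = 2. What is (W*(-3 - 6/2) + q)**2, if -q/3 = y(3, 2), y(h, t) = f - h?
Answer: 225/49 ≈ 4.5918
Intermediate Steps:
W = 1/7 ≈ 0.14286
y(h, t) = 2 - h
q = 3 (q = -3*(2 - 1*3) = -3*(2 - 3) = -3*(-1) = 3)
(W*(-3 - 6/2) + q)**2 = ((-3 - 6/2)/7 + 3)**2 = ((-3 - 6*1/2)/7 + 3)**2 = ((-3 - 3)/7 + 3)**2 = ((1/7)*(-6) + 3)**2 = (-6/7 + 3)**2 = (15/7)**2 = 225/49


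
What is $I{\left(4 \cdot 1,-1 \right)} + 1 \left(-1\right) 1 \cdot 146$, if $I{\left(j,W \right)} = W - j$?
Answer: $-151$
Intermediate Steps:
$I{\left(4 \cdot 1,-1 \right)} + 1 \left(-1\right) 1 \cdot 146 = \left(-1 - 4 \cdot 1\right) + 1 \left(-1\right) 1 \cdot 146 = \left(-1 - 4\right) + \left(-1\right) 1 \cdot 146 = \left(-1 - 4\right) - 146 = -5 - 146 = -151$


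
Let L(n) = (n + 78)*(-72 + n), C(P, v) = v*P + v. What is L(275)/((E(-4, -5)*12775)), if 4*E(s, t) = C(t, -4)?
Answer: 10237/7300 ≈ 1.4023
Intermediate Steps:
C(P, v) = v + P*v (C(P, v) = P*v + v = v + P*v)
E(s, t) = -1 - t (E(s, t) = (-4*(1 + t))/4 = (-4 - 4*t)/4 = -1 - t)
L(n) = (-72 + n)*(78 + n) (L(n) = (78 + n)*(-72 + n) = (-72 + n)*(78 + n))
L(275)/((E(-4, -5)*12775)) = (-5616 + 275² + 6*275)/(((-1 - 1*(-5))*12775)) = (-5616 + 75625 + 1650)/(((-1 + 5)*12775)) = 71659/((4*12775)) = 71659/51100 = 71659*(1/51100) = 10237/7300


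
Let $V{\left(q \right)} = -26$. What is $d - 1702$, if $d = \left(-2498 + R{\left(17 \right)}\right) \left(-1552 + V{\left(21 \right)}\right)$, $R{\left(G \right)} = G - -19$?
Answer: $3883334$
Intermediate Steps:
$R{\left(G \right)} = 19 + G$ ($R{\left(G \right)} = G + 19 = 19 + G$)
$d = 3885036$ ($d = \left(-2498 + \left(19 + 17\right)\right) \left(-1552 - 26\right) = \left(-2498 + 36\right) \left(-1578\right) = \left(-2462\right) \left(-1578\right) = 3885036$)
$d - 1702 = 3885036 - 1702 = 3883334$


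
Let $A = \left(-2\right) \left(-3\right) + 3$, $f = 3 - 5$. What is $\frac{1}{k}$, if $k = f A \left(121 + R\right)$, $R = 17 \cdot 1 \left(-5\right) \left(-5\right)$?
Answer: $- \frac{1}{9828} \approx -0.00010175$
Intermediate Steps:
$f = -2$
$A = 9$ ($A = 6 + 3 = 9$)
$R = 425$ ($R = 17 \left(\left(-5\right) \left(-5\right)\right) = 17 \cdot 25 = 425$)
$k = -9828$ ($k = \left(-2\right) 9 \left(121 + 425\right) = \left(-18\right) 546 = -9828$)
$\frac{1}{k} = \frac{1}{-9828} = - \frac{1}{9828}$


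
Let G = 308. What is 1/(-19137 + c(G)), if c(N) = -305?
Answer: -1/19442 ≈ -5.1435e-5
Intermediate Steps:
1/(-19137 + c(G)) = 1/(-19137 - 305) = 1/(-19442) = -1/19442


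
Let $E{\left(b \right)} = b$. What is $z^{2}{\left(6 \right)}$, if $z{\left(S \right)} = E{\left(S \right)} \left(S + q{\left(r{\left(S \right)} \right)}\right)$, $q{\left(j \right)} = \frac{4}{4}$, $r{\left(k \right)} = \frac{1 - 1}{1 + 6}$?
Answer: $1764$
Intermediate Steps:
$r{\left(k \right)} = 0$ ($r{\left(k \right)} = \frac{0}{7} = 0 \cdot \frac{1}{7} = 0$)
$q{\left(j \right)} = 1$ ($q{\left(j \right)} = 4 \cdot \frac{1}{4} = 1$)
$z{\left(S \right)} = S \left(1 + S\right)$ ($z{\left(S \right)} = S \left(S + 1\right) = S \left(1 + S\right)$)
$z^{2}{\left(6 \right)} = \left(6 \left(1 + 6\right)\right)^{2} = \left(6 \cdot 7\right)^{2} = 42^{2} = 1764$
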